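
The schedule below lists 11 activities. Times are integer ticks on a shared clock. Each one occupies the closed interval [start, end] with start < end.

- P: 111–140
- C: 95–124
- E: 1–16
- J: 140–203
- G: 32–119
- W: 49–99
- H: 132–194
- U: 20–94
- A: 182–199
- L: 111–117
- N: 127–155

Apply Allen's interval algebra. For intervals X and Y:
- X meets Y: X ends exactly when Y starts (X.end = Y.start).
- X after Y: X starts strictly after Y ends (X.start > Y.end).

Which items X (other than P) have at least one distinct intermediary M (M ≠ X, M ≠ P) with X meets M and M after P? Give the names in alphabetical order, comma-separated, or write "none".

none

Target P = [111, 140].
Intermediaries M with M after P: A.
Via A — items with X meets A: none.
Union: none.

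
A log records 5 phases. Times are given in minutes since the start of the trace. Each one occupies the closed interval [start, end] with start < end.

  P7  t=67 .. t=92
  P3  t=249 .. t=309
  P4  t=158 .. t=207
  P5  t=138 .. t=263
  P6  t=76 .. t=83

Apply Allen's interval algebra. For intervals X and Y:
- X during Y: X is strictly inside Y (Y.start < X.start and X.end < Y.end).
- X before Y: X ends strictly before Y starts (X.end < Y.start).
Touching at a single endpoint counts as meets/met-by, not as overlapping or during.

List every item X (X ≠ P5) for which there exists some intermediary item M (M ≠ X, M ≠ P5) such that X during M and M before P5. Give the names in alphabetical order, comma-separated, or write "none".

Target P5 = [t=138, t=263].
Intermediaries M with M before P5: P6, P7.
Via P6 — items with X during P6: none.
Via P7 — items with X during P7: P6.
Union: P6.

P6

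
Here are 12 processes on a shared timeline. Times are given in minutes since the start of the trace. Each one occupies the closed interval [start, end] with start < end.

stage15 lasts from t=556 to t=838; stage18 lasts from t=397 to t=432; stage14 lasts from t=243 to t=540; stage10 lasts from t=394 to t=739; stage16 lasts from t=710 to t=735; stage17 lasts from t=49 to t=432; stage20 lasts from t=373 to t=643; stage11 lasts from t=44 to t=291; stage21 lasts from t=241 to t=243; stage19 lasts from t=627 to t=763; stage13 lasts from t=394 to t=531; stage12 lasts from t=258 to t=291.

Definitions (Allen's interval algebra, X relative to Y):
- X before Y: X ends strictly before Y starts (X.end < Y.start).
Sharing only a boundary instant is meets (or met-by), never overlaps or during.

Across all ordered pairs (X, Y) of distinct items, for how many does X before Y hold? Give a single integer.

Checking all 132 ordered pairs for relation 'before'; matching pairs in alphabetical order:
(stage11, stage10): stage11 before stage10 ✓
(stage11, stage13): stage11 before stage13 ✓
(stage11, stage15): stage11 before stage15 ✓
(stage11, stage16): stage11 before stage16 ✓
(stage11, stage18): stage11 before stage18 ✓
(stage11, stage19): stage11 before stage19 ✓
(stage11, stage20): stage11 before stage20 ✓
(stage12, stage10): stage12 before stage10 ✓
(stage12, stage13): stage12 before stage13 ✓
(stage12, stage15): stage12 before stage15 ✓
(stage12, stage16): stage12 before stage16 ✓
(stage12, stage18): stage12 before stage18 ✓
(stage12, stage19): stage12 before stage19 ✓
(stage12, stage20): stage12 before stage20 ✓
(stage13, stage15): stage13 before stage15 ✓
(stage13, stage16): stage13 before stage16 ✓
(stage13, stage19): stage13 before stage19 ✓
(stage14, stage15): stage14 before stage15 ✓
(stage14, stage16): stage14 before stage16 ✓
(stage14, stage19): stage14 before stage19 ✓
(stage17, stage15): stage17 before stage15 ✓
(stage17, stage16): stage17 before stage16 ✓
(stage17, stage19): stage17 before stage19 ✓
(stage18, stage15): stage18 before stage15 ✓
... plus 11 further pairs not listed.
Count: 35.

35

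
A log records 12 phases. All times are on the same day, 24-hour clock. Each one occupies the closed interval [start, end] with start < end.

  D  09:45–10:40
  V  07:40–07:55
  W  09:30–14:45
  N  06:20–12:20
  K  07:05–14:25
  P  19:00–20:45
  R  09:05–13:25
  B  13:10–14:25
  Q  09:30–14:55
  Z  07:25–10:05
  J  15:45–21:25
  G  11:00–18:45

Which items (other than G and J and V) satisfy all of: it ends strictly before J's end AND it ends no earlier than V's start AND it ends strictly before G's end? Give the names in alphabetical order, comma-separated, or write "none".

B, D, K, N, Q, R, W, Z

Conditions: its end is strictly before J's end (X.end < 21:25) AND its end is no earlier than V's start (X.end >= 07:40) AND its end is strictly before G's end (X.end < 18:45).
B: end 14:25 < 21:25? ✓; end 14:25 >= 07:40? ✓; end 14:25 < 18:45? ✓ → yes.
D: end 10:40 < 21:25? ✓; end 10:40 >= 07:40? ✓; end 10:40 < 18:45? ✓ → yes.
K: end 14:25 < 21:25? ✓; end 14:25 >= 07:40? ✓; end 14:25 < 18:45? ✓ → yes.
N: end 12:20 < 21:25? ✓; end 12:20 >= 07:40? ✓; end 12:20 < 18:45? ✓ → yes.
P: end 20:45 < 21:25? ✓; end 20:45 >= 07:40? ✓; end 20:45 < 18:45? ✗ → no.
Q: end 14:55 < 21:25? ✓; end 14:55 >= 07:40? ✓; end 14:55 < 18:45? ✓ → yes.
R: end 13:25 < 21:25? ✓; end 13:25 >= 07:40? ✓; end 13:25 < 18:45? ✓ → yes.
W: end 14:45 < 21:25? ✓; end 14:45 >= 07:40? ✓; end 14:45 < 18:45? ✓ → yes.
Z: end 10:05 < 21:25? ✓; end 10:05 >= 07:40? ✓; end 10:05 < 18:45? ✓ → yes.
Result: B, D, K, N, Q, R, W, Z.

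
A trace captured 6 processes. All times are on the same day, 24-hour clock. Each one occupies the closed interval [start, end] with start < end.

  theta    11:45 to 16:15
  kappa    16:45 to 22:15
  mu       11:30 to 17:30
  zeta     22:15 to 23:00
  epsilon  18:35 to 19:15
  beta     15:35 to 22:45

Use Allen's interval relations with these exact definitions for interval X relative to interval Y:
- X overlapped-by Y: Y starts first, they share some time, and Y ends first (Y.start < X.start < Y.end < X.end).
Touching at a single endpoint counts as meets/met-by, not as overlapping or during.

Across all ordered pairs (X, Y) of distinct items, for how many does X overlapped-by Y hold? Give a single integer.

Checking all 30 ordered pairs for relation 'overlapped-by'; matching pairs in alphabetical order:
(beta, mu): beta overlapped-by mu ✓
(beta, theta): beta overlapped-by theta ✓
(kappa, mu): kappa overlapped-by mu ✓
(zeta, beta): zeta overlapped-by beta ✓
Count: 4.

4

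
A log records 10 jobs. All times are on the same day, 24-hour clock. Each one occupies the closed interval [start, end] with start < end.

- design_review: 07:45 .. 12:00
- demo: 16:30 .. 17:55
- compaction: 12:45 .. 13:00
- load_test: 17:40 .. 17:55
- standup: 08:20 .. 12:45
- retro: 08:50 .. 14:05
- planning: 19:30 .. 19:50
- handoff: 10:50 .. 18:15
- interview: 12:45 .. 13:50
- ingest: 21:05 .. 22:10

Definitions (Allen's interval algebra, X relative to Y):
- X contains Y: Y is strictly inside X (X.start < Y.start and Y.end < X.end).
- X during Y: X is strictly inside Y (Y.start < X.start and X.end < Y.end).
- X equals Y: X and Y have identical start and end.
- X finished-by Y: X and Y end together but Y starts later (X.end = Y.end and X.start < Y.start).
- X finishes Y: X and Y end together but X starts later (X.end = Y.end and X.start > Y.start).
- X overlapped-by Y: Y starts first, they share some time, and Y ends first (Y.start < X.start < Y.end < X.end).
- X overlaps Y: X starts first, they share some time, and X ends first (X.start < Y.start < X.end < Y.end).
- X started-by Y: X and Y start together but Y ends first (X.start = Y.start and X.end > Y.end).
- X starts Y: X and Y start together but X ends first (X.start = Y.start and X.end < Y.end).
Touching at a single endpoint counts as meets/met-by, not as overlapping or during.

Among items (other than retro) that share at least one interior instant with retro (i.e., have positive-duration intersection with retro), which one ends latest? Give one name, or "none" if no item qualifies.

handoff

Target retro = [08:50, 14:05].
compaction [12:45, 13:00] → during → candidate.
demo [16:30, 17:55] → after → excluded.
design_review [07:45, 12:00] → overlaps → candidate.
handoff [10:50, 18:15] → overlapped-by → candidate.
ingest [21:05, 22:10] → after → excluded.
interview [12:45, 13:50] → during → candidate.
load_test [17:40, 17:55] → after → excluded.
planning [19:30, 19:50] → after → excluded.
standup [08:20, 12:45] → overlaps → candidate.
Among candidates, latest end is 18:15 → handoff.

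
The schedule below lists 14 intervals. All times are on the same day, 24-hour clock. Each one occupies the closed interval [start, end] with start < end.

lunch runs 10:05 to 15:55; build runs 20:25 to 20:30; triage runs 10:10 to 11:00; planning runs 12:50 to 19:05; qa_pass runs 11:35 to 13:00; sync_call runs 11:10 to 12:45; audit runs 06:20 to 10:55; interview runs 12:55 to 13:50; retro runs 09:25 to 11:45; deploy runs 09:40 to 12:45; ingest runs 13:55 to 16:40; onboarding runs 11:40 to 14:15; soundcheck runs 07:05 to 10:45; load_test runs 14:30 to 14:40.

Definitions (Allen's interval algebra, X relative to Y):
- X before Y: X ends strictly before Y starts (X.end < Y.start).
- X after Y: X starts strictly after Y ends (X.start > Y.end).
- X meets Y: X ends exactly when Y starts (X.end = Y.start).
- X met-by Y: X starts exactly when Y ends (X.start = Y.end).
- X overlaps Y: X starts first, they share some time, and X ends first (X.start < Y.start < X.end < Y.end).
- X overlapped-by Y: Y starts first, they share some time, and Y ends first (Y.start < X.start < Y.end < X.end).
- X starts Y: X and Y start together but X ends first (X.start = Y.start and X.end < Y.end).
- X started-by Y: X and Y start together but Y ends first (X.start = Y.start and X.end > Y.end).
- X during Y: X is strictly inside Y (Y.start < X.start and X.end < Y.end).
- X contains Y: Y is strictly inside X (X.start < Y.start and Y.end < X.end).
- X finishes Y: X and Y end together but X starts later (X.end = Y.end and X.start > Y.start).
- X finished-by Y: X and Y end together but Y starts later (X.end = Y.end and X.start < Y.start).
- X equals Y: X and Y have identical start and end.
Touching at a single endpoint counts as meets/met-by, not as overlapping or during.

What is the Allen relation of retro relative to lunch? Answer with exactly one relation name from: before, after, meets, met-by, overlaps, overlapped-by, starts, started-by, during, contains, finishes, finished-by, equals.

overlaps

retro = [09:25, 11:45]; lunch = [10:05, 15:55].
Compare endpoints: retro.start < lunch.start, retro.start < lunch.end, retro.end > lunch.start, retro.end < lunch.end.
That pattern is 'overlaps'.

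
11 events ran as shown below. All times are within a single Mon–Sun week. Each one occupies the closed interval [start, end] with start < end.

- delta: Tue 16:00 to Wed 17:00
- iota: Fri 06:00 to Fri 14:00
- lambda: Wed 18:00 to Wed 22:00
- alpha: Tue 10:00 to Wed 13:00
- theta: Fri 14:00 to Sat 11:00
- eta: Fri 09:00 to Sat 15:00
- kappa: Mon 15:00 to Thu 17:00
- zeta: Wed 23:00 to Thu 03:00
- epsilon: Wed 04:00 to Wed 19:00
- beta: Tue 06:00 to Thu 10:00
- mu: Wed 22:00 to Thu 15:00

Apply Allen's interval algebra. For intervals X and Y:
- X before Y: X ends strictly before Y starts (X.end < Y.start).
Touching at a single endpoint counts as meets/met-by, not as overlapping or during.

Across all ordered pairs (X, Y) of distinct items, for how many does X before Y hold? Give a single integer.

33

Checking all 110 ordered pairs for relation 'before'; matching pairs in alphabetical order:
(alpha, eta): alpha before eta ✓
(alpha, iota): alpha before iota ✓
(alpha, lambda): alpha before lambda ✓
(alpha, mu): alpha before mu ✓
(alpha, theta): alpha before theta ✓
(alpha, zeta): alpha before zeta ✓
(beta, eta): beta before eta ✓
(beta, iota): beta before iota ✓
(beta, theta): beta before theta ✓
(delta, eta): delta before eta ✓
(delta, iota): delta before iota ✓
(delta, lambda): delta before lambda ✓
(delta, mu): delta before mu ✓
(delta, theta): delta before theta ✓
(delta, zeta): delta before zeta ✓
(epsilon, eta): epsilon before eta ✓
(epsilon, iota): epsilon before iota ✓
(epsilon, mu): epsilon before mu ✓
(epsilon, theta): epsilon before theta ✓
(epsilon, zeta): epsilon before zeta ✓
(kappa, eta): kappa before eta ✓
(kappa, iota): kappa before iota ✓
(kappa, theta): kappa before theta ✓
(lambda, eta): lambda before eta ✓
... plus 9 further pairs not listed.
Count: 33.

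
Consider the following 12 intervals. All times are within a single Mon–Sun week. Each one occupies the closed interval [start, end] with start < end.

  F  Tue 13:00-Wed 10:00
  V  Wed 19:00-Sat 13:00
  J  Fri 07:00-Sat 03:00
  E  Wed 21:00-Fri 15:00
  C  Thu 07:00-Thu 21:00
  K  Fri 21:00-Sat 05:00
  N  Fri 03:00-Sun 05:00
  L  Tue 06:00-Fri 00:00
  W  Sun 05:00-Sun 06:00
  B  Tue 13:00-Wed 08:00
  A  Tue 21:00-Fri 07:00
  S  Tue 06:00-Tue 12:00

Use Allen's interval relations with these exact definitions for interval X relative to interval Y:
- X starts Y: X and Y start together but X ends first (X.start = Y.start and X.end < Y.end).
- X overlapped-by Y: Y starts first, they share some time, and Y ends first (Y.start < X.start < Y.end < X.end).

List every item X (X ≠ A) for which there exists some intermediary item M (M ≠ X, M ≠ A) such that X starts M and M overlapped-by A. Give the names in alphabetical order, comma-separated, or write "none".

none

Target A = [Tue 21:00, Fri 07:00].
Intermediaries M with M overlapped-by A: E, N, V.
Via E — items with X starts E: none.
Via N — items with X starts N: none.
Via V — items with X starts V: none.
Union: none.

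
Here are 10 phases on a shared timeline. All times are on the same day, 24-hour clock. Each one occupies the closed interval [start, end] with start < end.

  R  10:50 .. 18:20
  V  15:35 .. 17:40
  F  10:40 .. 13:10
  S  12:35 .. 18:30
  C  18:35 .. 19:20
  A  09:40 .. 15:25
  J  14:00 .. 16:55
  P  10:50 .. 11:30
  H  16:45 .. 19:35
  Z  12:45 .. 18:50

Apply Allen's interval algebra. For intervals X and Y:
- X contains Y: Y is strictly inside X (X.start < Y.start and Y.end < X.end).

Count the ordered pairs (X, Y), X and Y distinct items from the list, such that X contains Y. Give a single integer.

Checking all 90 ordered pairs for relation 'contains'; matching pairs in alphabetical order:
(A, F): A contains F ✓
(A, P): A contains P ✓
(F, P): F contains P ✓
(H, C): H contains C ✓
(R, J): R contains J ✓
(R, V): R contains V ✓
(S, J): S contains J ✓
(S, V): S contains V ✓
(Z, J): Z contains J ✓
(Z, V): Z contains V ✓
Count: 10.

10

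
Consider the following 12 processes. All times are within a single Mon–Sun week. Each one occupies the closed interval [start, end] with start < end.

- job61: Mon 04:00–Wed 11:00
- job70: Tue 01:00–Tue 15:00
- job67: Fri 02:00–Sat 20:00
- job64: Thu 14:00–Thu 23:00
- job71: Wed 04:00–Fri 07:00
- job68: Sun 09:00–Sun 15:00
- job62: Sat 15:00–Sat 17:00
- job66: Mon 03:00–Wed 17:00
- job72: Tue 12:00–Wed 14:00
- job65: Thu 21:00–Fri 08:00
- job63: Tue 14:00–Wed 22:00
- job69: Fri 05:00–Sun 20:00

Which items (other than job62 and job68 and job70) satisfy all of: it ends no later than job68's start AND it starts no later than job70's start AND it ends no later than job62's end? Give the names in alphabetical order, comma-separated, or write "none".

job61, job66

Conditions: its end is no later than job68's start (X.end <= Sun 09:00) AND its start is no later than job70's start (X.start <= Tue 01:00) AND its end is no later than job62's end (X.end <= Sat 17:00).
job61: end Wed 11:00 <= Sun 09:00? ✓; start Mon 04:00 <= Tue 01:00? ✓; end Wed 11:00 <= Sat 17:00? ✓ → yes.
job63: end Wed 22:00 <= Sun 09:00? ✓; start Tue 14:00 <= Tue 01:00? ✗; end Wed 22:00 <= Sat 17:00? ✓ → no.
job64: end Thu 23:00 <= Sun 09:00? ✓; start Thu 14:00 <= Tue 01:00? ✗; end Thu 23:00 <= Sat 17:00? ✓ → no.
job65: end Fri 08:00 <= Sun 09:00? ✓; start Thu 21:00 <= Tue 01:00? ✗; end Fri 08:00 <= Sat 17:00? ✓ → no.
job66: end Wed 17:00 <= Sun 09:00? ✓; start Mon 03:00 <= Tue 01:00? ✓; end Wed 17:00 <= Sat 17:00? ✓ → yes.
job67: end Sat 20:00 <= Sun 09:00? ✓; start Fri 02:00 <= Tue 01:00? ✗; end Sat 20:00 <= Sat 17:00? ✗ → no.
job69: end Sun 20:00 <= Sun 09:00? ✗; start Fri 05:00 <= Tue 01:00? ✗; end Sun 20:00 <= Sat 17:00? ✗ → no.
job71: end Fri 07:00 <= Sun 09:00? ✓; start Wed 04:00 <= Tue 01:00? ✗; end Fri 07:00 <= Sat 17:00? ✓ → no.
job72: end Wed 14:00 <= Sun 09:00? ✓; start Tue 12:00 <= Tue 01:00? ✗; end Wed 14:00 <= Sat 17:00? ✓ → no.
Result: job61, job66.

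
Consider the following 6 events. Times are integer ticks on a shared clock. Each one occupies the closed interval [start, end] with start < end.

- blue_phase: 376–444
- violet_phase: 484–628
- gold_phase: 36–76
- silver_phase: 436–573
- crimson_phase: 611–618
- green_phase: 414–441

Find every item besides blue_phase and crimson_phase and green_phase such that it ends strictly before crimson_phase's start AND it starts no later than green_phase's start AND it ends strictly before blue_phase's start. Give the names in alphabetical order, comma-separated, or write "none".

Conditions: its end is strictly before crimson_phase's start (X.end < 611) AND its start is no later than green_phase's start (X.start <= 414) AND its end is strictly before blue_phase's start (X.end < 376).
gold_phase: end 76 < 611? ✓; start 36 <= 414? ✓; end 76 < 376? ✓ → yes.
silver_phase: end 573 < 611? ✓; start 436 <= 414? ✗; end 573 < 376? ✗ → no.
violet_phase: end 628 < 611? ✗; start 484 <= 414? ✗; end 628 < 376? ✗ → no.
Result: gold_phase.

gold_phase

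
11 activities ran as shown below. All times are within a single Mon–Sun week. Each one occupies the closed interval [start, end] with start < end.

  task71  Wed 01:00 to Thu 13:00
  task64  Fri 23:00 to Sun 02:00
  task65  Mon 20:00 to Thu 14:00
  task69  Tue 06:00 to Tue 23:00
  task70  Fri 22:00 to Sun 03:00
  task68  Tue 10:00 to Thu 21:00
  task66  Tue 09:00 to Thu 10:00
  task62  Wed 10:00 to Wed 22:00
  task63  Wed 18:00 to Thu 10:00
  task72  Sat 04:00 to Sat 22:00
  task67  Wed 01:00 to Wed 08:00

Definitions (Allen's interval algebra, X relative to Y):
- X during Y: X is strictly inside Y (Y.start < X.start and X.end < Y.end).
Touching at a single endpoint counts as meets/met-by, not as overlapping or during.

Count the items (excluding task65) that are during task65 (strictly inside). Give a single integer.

Target task65 = [Mon 20:00, Thu 14:00].
task62 [Wed 10:00, Wed 22:00] → during → counts.
task63 [Wed 18:00, Thu 10:00] → during → counts.
task64 [Fri 23:00, Sun 02:00] → after → no.
task66 [Tue 09:00, Thu 10:00] → during → counts.
task67 [Wed 01:00, Wed 08:00] → during → counts.
task68 [Tue 10:00, Thu 21:00] → overlapped-by → no.
task69 [Tue 06:00, Tue 23:00] → during → counts.
task70 [Fri 22:00, Sun 03:00] → after → no.
task71 [Wed 01:00, Thu 13:00] → during → counts.
task72 [Sat 04:00, Sat 22:00] → after → no.
Total: 6.

6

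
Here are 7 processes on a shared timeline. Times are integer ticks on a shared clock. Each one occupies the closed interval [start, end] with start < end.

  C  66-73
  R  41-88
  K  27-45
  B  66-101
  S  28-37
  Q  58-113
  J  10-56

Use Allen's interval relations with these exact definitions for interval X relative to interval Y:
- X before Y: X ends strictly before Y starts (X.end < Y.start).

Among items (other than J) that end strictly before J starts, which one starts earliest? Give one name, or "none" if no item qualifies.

none

Target J = [10, 56].
B [66, 101] → after → excluded.
C [66, 73] → after → excluded.
K [27, 45] → during → excluded.
Q [58, 113] → after → excluded.
R [41, 88] → overlapped-by → excluded.
S [28, 37] → during → excluded.
No candidates → none.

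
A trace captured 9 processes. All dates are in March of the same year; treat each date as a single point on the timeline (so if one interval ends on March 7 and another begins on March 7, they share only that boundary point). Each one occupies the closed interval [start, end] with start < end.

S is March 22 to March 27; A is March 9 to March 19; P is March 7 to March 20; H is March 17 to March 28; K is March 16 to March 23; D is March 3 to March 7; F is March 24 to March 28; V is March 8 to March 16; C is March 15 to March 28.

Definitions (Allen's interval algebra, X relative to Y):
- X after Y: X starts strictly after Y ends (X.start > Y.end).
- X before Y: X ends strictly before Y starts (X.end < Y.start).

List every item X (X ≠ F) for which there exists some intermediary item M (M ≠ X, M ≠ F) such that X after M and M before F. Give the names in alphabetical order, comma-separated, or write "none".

A, C, H, K, S, V

Target F = [March 24, March 28].
Intermediaries M with M before F: A, D, K, P, V.
Via A — items with X after A: S.
Via D — items with X after D: A, C, H, K, S, V.
Via K — items with X after K: none.
Via P — items with X after P: S.
Via V — items with X after V: H, S.
Union: A, C, H, K, S, V.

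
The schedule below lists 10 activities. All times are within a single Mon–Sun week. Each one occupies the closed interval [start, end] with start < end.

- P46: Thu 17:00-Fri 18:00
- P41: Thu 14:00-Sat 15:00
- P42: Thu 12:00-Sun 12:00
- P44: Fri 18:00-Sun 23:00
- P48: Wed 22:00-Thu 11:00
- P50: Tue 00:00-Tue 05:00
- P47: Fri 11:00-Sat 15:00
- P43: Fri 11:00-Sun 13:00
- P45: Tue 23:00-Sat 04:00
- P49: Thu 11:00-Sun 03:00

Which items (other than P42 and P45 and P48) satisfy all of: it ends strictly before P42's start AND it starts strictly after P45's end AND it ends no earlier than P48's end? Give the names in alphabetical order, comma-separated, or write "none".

Conditions: its end is strictly before P42's start (X.end < Thu 12:00) AND its start is strictly after P45's end (X.start > Sat 04:00) AND its end is no earlier than P48's end (X.end >= Thu 11:00).
P41: end Sat 15:00 < Thu 12:00? ✗; start Thu 14:00 > Sat 04:00? ✗; end Sat 15:00 >= Thu 11:00? ✓ → no.
P43: end Sun 13:00 < Thu 12:00? ✗; start Fri 11:00 > Sat 04:00? ✗; end Sun 13:00 >= Thu 11:00? ✓ → no.
P44: end Sun 23:00 < Thu 12:00? ✗; start Fri 18:00 > Sat 04:00? ✗; end Sun 23:00 >= Thu 11:00? ✓ → no.
P46: end Fri 18:00 < Thu 12:00? ✗; start Thu 17:00 > Sat 04:00? ✗; end Fri 18:00 >= Thu 11:00? ✓ → no.
P47: end Sat 15:00 < Thu 12:00? ✗; start Fri 11:00 > Sat 04:00? ✗; end Sat 15:00 >= Thu 11:00? ✓ → no.
P49: end Sun 03:00 < Thu 12:00? ✗; start Thu 11:00 > Sat 04:00? ✗; end Sun 03:00 >= Thu 11:00? ✓ → no.
P50: end Tue 05:00 < Thu 12:00? ✓; start Tue 00:00 > Sat 04:00? ✗; end Tue 05:00 >= Thu 11:00? ✗ → no.
Result: none.

none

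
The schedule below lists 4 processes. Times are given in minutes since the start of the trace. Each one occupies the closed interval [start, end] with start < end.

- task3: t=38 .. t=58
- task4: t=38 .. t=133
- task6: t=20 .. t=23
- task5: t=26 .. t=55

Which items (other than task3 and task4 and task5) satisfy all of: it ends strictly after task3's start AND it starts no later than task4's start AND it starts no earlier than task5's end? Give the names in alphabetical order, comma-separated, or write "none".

none

Conditions: its end is strictly after task3's start (X.end > t=38) AND its start is no later than task4's start (X.start <= t=38) AND its start is no earlier than task5's end (X.start >= t=55).
task6: end t=23 > t=38? ✗; start t=20 <= t=38? ✓; start t=20 >= t=55? ✗ → no.
Result: none.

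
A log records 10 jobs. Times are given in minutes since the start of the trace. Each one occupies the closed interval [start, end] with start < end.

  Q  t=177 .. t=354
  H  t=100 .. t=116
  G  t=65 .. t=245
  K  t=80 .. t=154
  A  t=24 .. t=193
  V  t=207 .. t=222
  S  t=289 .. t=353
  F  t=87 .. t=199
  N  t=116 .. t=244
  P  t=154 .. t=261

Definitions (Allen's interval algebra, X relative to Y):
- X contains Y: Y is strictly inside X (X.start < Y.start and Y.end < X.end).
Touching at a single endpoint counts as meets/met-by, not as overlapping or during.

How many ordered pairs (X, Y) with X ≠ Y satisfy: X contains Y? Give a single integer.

Checking all 90 ordered pairs for relation 'contains'; matching pairs in alphabetical order:
(A, H): A contains H ✓
(A, K): A contains K ✓
(F, H): F contains H ✓
(G, F): G contains F ✓
(G, H): G contains H ✓
(G, K): G contains K ✓
(G, N): G contains N ✓
(G, V): G contains V ✓
(K, H): K contains H ✓
(N, V): N contains V ✓
(P, V): P contains V ✓
(Q, S): Q contains S ✓
(Q, V): Q contains V ✓
Count: 13.

13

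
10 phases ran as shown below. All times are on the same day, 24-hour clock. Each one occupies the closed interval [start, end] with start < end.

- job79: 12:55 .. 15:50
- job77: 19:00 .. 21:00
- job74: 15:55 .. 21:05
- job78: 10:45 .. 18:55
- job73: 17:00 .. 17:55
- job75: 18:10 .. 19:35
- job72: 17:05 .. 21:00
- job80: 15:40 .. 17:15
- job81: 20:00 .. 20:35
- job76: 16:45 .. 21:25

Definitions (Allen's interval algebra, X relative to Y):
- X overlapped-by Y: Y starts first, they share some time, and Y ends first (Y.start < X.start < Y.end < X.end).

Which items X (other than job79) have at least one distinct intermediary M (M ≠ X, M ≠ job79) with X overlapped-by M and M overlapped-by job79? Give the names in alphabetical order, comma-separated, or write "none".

Target job79 = [12:55, 15:50].
Intermediaries M with M overlapped-by job79: job80.
Via job80 — items with X overlapped-by job80: job72, job73, job74, job76.
Union: job72, job73, job74, job76.

job72, job73, job74, job76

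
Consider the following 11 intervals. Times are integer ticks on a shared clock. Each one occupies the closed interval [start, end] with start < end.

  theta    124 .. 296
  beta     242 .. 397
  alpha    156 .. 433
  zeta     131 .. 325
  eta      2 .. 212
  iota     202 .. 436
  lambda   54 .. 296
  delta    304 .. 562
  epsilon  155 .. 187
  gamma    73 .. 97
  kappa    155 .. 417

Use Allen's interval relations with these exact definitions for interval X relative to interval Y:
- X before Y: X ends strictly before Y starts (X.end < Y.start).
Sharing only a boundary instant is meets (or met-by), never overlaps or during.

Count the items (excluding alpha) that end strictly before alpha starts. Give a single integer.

1

Target alpha = [156, 433].
beta [242, 397] → during → no.
delta [304, 562] → overlapped-by → no.
epsilon [155, 187] → overlaps → no.
eta [2, 212] → overlaps → no.
gamma [73, 97] → before → counts.
iota [202, 436] → overlapped-by → no.
kappa [155, 417] → overlaps → no.
lambda [54, 296] → overlaps → no.
theta [124, 296] → overlaps → no.
zeta [131, 325] → overlaps → no.
Total: 1.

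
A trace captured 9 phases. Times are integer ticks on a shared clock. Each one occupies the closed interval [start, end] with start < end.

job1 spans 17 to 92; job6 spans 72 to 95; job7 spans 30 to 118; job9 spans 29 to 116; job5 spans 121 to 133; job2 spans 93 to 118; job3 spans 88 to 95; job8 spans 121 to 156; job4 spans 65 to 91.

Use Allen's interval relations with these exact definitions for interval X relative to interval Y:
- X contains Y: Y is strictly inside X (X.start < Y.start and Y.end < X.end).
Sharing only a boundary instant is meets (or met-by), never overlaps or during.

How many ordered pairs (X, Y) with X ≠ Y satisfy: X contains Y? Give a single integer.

Checking all 72 ordered pairs for relation 'contains'; matching pairs in alphabetical order:
(job1, job4): job1 contains job4 ✓
(job7, job3): job7 contains job3 ✓
(job7, job4): job7 contains job4 ✓
(job7, job6): job7 contains job6 ✓
(job9, job3): job9 contains job3 ✓
(job9, job4): job9 contains job4 ✓
(job9, job6): job9 contains job6 ✓
Count: 7.

7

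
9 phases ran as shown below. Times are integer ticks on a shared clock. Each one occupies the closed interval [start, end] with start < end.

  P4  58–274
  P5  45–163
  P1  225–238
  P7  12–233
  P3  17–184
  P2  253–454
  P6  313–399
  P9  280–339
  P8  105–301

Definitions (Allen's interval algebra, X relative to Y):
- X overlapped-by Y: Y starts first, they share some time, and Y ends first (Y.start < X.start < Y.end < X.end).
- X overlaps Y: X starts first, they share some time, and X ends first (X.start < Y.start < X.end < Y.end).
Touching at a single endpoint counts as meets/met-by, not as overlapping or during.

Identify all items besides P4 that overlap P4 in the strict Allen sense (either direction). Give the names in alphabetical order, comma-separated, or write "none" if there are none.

P2, P3, P5, P7, P8

Target P4 = [58, 274].
P1 [225, 238] → during → no.
P2 [253, 454] → overlapped-by → yes.
P3 [17, 184] → overlaps → yes.
P5 [45, 163] → overlaps → yes.
P6 [313, 399] → after → no.
P7 [12, 233] → overlaps → yes.
P8 [105, 301] → overlapped-by → yes.
P9 [280, 339] → after → no.
Result: P2, P3, P5, P7, P8.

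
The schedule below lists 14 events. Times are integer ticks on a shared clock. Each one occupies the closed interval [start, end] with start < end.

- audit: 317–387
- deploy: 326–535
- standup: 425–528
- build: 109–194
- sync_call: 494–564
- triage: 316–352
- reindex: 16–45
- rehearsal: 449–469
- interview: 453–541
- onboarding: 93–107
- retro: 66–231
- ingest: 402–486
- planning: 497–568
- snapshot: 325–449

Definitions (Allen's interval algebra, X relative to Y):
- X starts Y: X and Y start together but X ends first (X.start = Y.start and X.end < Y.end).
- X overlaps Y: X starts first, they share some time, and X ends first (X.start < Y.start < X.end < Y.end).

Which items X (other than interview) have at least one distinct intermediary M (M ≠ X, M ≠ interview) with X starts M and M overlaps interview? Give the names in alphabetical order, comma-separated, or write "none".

none

Target interview = [453, 541].
Intermediaries M with M overlaps interview: deploy, ingest, rehearsal, standup.
Via deploy — items with X starts deploy: none.
Via ingest — items with X starts ingest: none.
Via rehearsal — items with X starts rehearsal: none.
Via standup — items with X starts standup: none.
Union: none.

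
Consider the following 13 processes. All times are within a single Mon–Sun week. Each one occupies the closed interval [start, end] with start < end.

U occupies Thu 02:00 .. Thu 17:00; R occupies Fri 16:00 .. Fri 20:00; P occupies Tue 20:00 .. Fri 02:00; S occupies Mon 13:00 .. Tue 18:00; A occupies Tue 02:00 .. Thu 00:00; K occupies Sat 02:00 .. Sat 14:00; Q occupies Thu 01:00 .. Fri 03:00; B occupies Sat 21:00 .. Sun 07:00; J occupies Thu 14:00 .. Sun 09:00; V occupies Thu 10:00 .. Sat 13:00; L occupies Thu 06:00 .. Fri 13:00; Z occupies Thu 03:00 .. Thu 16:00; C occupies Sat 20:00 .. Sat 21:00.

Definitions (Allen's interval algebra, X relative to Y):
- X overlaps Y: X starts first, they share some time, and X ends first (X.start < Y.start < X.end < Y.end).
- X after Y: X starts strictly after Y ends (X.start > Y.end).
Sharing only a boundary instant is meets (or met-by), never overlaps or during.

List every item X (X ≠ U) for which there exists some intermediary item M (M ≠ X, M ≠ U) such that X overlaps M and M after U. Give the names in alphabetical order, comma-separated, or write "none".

Target U = [Thu 02:00, Thu 17:00].
Intermediaries M with M after U: B, C, K, R.
Via B — items with X overlaps B: none.
Via C — items with X overlaps C: none.
Via K — items with X overlaps K: V.
Via R — items with X overlaps R: none.
Union: V.

V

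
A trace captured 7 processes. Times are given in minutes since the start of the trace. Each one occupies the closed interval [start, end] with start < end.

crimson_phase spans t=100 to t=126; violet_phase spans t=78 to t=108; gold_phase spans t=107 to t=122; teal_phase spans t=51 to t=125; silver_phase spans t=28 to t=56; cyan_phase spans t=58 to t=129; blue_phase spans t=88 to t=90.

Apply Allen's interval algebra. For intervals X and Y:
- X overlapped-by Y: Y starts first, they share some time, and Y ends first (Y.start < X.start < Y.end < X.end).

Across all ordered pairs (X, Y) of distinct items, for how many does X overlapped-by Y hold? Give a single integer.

5

Checking all 42 ordered pairs for relation 'overlapped-by'; matching pairs in alphabetical order:
(crimson_phase, teal_phase): crimson_phase overlapped-by teal_phase ✓
(crimson_phase, violet_phase): crimson_phase overlapped-by violet_phase ✓
(cyan_phase, teal_phase): cyan_phase overlapped-by teal_phase ✓
(gold_phase, violet_phase): gold_phase overlapped-by violet_phase ✓
(teal_phase, silver_phase): teal_phase overlapped-by silver_phase ✓
Count: 5.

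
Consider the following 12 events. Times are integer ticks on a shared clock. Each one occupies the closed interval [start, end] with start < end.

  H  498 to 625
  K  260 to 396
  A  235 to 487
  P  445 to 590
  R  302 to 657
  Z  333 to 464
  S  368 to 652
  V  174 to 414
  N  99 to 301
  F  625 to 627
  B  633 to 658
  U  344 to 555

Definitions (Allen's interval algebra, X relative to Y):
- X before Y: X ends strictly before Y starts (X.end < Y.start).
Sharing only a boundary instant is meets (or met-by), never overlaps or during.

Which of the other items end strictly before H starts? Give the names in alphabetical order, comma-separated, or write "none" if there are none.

Target H = [498, 625].
A [235, 487] → before → yes.
B [633, 658] → after → no.
F [625, 627] → met-by → no.
K [260, 396] → before → yes.
N [99, 301] → before → yes.
P [445, 590] → overlaps → no.
R [302, 657] → contains → no.
S [368, 652] → contains → no.
U [344, 555] → overlaps → no.
V [174, 414] → before → yes.
Z [333, 464] → before → yes.
Result: A, K, N, V, Z.

A, K, N, V, Z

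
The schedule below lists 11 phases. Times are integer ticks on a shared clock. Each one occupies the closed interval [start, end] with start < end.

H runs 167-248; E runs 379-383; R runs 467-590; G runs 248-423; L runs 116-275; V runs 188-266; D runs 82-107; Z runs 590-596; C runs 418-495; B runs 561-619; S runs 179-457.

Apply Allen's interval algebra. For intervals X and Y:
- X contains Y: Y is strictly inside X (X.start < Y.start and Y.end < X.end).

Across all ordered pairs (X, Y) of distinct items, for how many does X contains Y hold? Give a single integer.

Checking all 110 ordered pairs for relation 'contains'; matching pairs in alphabetical order:
(B, Z): B contains Z ✓
(G, E): G contains E ✓
(L, H): L contains H ✓
(L, V): L contains V ✓
(S, E): S contains E ✓
(S, G): S contains G ✓
(S, V): S contains V ✓
Count: 7.

7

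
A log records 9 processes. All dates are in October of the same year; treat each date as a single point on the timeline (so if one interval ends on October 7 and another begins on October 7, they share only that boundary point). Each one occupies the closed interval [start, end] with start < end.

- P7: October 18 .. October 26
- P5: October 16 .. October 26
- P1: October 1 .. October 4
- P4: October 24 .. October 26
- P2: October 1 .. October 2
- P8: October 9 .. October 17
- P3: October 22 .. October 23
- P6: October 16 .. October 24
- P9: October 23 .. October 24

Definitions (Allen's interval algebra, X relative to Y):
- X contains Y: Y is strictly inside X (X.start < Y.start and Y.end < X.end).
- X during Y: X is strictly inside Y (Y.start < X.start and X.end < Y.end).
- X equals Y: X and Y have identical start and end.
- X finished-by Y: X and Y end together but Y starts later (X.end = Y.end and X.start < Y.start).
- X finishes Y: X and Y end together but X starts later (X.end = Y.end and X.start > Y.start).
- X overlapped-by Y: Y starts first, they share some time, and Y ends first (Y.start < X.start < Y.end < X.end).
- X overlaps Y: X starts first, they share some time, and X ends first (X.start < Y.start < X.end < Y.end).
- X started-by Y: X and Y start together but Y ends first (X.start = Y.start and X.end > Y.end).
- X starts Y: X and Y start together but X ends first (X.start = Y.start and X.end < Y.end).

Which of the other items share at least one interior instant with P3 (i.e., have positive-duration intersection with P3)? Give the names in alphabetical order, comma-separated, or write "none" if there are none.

P5, P6, P7

Target P3 = [October 22, October 23].
P1 [October 1, October 4] → before → no.
P2 [October 1, October 2] → before → no.
P4 [October 24, October 26] → after → no.
P5 [October 16, October 26] → contains → yes.
P6 [October 16, October 24] → contains → yes.
P7 [October 18, October 26] → contains → yes.
P8 [October 9, October 17] → before → no.
P9 [October 23, October 24] → met-by → no.
Result: P5, P6, P7.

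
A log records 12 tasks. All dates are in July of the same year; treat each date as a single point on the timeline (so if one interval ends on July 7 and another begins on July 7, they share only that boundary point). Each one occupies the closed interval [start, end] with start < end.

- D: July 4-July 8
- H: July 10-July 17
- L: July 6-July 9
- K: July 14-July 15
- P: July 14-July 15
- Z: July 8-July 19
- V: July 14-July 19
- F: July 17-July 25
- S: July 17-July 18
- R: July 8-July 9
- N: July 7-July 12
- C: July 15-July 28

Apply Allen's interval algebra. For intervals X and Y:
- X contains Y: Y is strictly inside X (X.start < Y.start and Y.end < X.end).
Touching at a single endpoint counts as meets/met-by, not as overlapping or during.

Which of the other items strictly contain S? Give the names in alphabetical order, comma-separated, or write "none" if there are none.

Target S = [July 17, July 18].
C [July 15, July 28] → contains → yes.
D [July 4, July 8] → before → no.
F [July 17, July 25] → started-by → no.
H [July 10, July 17] → meets → no.
K [July 14, July 15] → before → no.
L [July 6, July 9] → before → no.
N [July 7, July 12] → before → no.
P [July 14, July 15] → before → no.
R [July 8, July 9] → before → no.
V [July 14, July 19] → contains → yes.
Z [July 8, July 19] → contains → yes.
Result: C, V, Z.

C, V, Z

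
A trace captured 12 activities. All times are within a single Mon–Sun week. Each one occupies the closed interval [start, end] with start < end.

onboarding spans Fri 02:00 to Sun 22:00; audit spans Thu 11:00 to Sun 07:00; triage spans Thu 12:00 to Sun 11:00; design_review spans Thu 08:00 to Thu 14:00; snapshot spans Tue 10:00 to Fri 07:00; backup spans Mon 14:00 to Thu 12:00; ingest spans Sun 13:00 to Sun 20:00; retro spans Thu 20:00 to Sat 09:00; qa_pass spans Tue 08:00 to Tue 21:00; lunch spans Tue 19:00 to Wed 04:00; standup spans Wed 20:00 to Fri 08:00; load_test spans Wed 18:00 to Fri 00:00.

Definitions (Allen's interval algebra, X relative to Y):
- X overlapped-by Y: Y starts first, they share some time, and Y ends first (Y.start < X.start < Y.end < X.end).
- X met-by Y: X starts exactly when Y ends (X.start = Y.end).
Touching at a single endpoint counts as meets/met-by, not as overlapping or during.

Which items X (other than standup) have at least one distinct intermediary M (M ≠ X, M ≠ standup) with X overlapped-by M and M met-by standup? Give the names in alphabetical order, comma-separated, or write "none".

none

Target standup = [Wed 20:00, Fri 08:00].
Intermediaries M with M met-by standup: none.
Union: none.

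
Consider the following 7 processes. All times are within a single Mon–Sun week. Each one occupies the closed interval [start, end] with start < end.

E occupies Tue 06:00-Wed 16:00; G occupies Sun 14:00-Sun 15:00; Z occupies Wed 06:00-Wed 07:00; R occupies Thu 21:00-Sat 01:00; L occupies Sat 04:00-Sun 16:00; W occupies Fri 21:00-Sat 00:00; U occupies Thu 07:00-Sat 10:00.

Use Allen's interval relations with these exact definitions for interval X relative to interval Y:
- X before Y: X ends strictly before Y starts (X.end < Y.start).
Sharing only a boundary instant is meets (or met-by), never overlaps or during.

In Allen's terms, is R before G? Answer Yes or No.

R = [Thu 21:00, Sat 01:00], G = [Sun 14:00, Sun 15:00].
Actual relation of R to G: before.
Asked whether 'before' holds → Yes.

Yes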